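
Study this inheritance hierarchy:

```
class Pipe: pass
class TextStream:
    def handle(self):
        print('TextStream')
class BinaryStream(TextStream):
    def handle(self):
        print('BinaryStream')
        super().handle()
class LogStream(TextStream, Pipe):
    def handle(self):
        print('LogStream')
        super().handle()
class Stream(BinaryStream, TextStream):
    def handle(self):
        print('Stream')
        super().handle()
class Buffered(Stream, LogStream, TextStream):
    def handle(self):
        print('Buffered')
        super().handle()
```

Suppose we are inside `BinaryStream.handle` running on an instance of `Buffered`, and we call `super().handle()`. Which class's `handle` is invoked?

L[Buffered] = Buffered + merge(L[Stream], L[LogStream], L[TextStream], [Stream LogStream TextStream])
  take Stream:  [Stream BinaryStream TextStream object] + [LogStream TextStream Pipe object] + [TextStream object] + [Stream LogStream TextStream]
  take BinaryStream:  [BinaryStream TextStream object] + [LogStream TextStream Pipe object] + [TextStream object] + [LogStream TextStream]
  take LogStream:  [TextStream object] + [LogStream TextStream Pipe object] + [TextStream object] + [LogStream TextStream]
  take TextStream:  [TextStream object] + [TextStream Pipe object] + [TextStream object] + [TextStream]
  take Pipe:  [object] + [Pipe object] + [object]
  take object:  [object] + [object] + [object]
MRO: Buffered Stream BinaryStream LogStream TextStream Pipe object
super() in BinaryStream.handle on a Buffered instance goes to the class after BinaryStream in Buffered's MRO: LogStream.

LogStream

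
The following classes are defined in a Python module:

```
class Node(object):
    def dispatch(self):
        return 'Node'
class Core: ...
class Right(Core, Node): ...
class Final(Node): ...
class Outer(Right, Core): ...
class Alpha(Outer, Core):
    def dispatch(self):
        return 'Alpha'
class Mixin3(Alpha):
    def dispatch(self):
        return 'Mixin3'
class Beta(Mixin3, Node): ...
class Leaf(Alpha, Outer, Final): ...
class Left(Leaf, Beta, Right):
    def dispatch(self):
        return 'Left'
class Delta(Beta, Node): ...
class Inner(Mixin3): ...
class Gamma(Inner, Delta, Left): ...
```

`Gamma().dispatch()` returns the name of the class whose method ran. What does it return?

Left

L[Gamma] = Gamma + merge(L[Inner], L[Delta], L[Left], [Inner Delta Left])
  take Inner:  [Inner Mixin3 Alpha Outer Right Core Node object] + [Delta Beta Mixin3 Alpha Outer Right Core Node object] + [Left Leaf Beta Mixin3 Alpha Outer Right Core Final Node object] + [Inner Delta Left]
  take Delta:  [Mixin3 Alpha Outer Right Core Node object] + [Delta Beta Mixin3 Alpha Outer Right Core Node object] + [Left Leaf Beta Mixin3 Alpha Outer Right Core Final Node object] + [Delta Left]
  take Left:  [Mixin3 Alpha Outer Right Core Node object] + [Beta Mixin3 Alpha Outer Right Core Node object] + [Left Leaf Beta Mixin3 Alpha Outer Right Core Final Node object] + [Left]
  take Leaf:  [Mixin3 Alpha Outer Right Core Node object] + [Beta Mixin3 Alpha Outer Right Core Node object] + [Leaf Beta Mixin3 Alpha Outer Right Core Final Node object]
  take Beta:  [Mixin3 Alpha Outer Right Core Node object] + [Beta Mixin3 Alpha Outer Right Core Node object] + [Beta Mixin3 Alpha Outer Right Core Final Node object]
  take Mixin3:  [Mixin3 Alpha Outer Right Core Node object] + [Mixin3 Alpha Outer Right Core Node object] + [Mixin3 Alpha Outer Right Core Final Node object]
  take Alpha:  [Alpha Outer Right Core Node object] + [Alpha Outer Right Core Node object] + [Alpha Outer Right Core Final Node object]
  take Outer:  [Outer Right Core Node object] + [Outer Right Core Node object] + [Outer Right Core Final Node object]
  take Right:  [Right Core Node object] + [Right Core Node object] + [Right Core Final Node object]
  take Core:  [Core Node object] + [Core Node object] + [Core Final Node object]
  take Final:  [Node object] + [Node object] + [Final Node object]
  take Node:  [Node object] + [Node object] + [Node object]
  take object:  [object] + [object] + [object]
MRO: Gamma Inner Delta Left Leaf Beta Mixin3 Alpha Outer Right Core Final Node object
dispatch is defined in: Alpha, Left, Mixin3, Node. First along the MRO is Left.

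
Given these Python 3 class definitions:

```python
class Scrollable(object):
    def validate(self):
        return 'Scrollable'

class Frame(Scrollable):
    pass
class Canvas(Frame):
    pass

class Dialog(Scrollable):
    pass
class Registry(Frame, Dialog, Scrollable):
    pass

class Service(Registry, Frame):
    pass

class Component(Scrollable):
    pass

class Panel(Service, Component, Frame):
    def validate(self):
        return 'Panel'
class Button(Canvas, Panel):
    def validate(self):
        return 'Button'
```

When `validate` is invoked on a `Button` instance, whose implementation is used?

Button

L[Button] = Button + merge(L[Canvas], L[Panel], [Canvas Panel])
  take Canvas:  [Canvas Frame Scrollable object] + [Panel Service Registry Component Frame Dialog Scrollable object] + [Canvas Panel]
  take Panel:  [Frame Scrollable object] + [Panel Service Registry Component Frame Dialog Scrollable object] + [Panel]
  take Service:  [Frame Scrollable object] + [Service Registry Component Frame Dialog Scrollable object]
  take Registry:  [Frame Scrollable object] + [Registry Component Frame Dialog Scrollable object]
  take Component:  [Frame Scrollable object] + [Component Frame Dialog Scrollable object]
  take Frame:  [Frame Scrollable object] + [Frame Dialog Scrollable object]
  take Dialog:  [Scrollable object] + [Dialog Scrollable object]
  take Scrollable:  [Scrollable object] + [Scrollable object]
  take object:  [object] + [object]
MRO: Button Canvas Panel Service Registry Component Frame Dialog Scrollable object
validate is defined in: Button, Panel, Scrollable. First along the MRO is Button.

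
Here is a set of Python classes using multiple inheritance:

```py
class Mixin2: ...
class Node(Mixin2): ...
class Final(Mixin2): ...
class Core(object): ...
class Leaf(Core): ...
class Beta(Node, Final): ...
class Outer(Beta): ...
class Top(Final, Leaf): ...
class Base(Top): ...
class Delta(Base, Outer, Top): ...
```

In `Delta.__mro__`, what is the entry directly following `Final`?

Mixin2

L[Delta] = Delta + merge(L[Base], L[Outer], L[Top], [Base Outer Top])
  take Base:  [Base Top Final Mixin2 Leaf Core object] + [Outer Beta Node Final Mixin2 object] + [Top Final Mixin2 Leaf Core object] + [Base Outer Top]
  take Outer:  [Top Final Mixin2 Leaf Core object] + [Outer Beta Node Final Mixin2 object] + [Top Final Mixin2 Leaf Core object] + [Outer Top]
  take Top:  [Top Final Mixin2 Leaf Core object] + [Beta Node Final Mixin2 object] + [Top Final Mixin2 Leaf Core object] + [Top]
  take Beta:  [Final Mixin2 Leaf Core object] + [Beta Node Final Mixin2 object] + [Final Mixin2 Leaf Core object]
  take Node:  [Final Mixin2 Leaf Core object] + [Node Final Mixin2 object] + [Final Mixin2 Leaf Core object]
  take Final:  [Final Mixin2 Leaf Core object] + [Final Mixin2 object] + [Final Mixin2 Leaf Core object]
  take Mixin2:  [Mixin2 Leaf Core object] + [Mixin2 object] + [Mixin2 Leaf Core object]
  take Leaf:  [Leaf Core object] + [object] + [Leaf Core object]
  take Core:  [Core object] + [object] + [Core object]
  take object:  [object] + [object] + [object]
MRO: Delta Base Outer Top Beta Node Final Mixin2 Leaf Core object
Final is at position 6; next is Mixin2.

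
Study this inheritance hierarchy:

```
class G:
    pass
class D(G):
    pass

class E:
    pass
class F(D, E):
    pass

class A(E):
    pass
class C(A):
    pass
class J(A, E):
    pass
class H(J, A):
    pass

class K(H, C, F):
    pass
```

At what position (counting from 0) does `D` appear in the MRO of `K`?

L[K] = K + merge(L[H], L[C], L[F], [H C F])
  take H:  [H J A E object] + [C A E object] + [F D G E object] + [H C F]
  take J:  [J A E object] + [C A E object] + [F D G E object] + [C F]
  take C:  [A E object] + [C A E object] + [F D G E object] + [C F]
  take A:  [A E object] + [A E object] + [F D G E object] + [F]
  take F:  [E object] + [E object] + [F D G E object] + [F]
  take D:  [E object] + [E object] + [D G E object]
  take G:  [E object] + [E object] + [G E object]
  take E:  [E object] + [E object] + [E object]
  take object:  [object] + [object] + [object]
MRO: K H J C A F D G E object
D sits at index 6.

6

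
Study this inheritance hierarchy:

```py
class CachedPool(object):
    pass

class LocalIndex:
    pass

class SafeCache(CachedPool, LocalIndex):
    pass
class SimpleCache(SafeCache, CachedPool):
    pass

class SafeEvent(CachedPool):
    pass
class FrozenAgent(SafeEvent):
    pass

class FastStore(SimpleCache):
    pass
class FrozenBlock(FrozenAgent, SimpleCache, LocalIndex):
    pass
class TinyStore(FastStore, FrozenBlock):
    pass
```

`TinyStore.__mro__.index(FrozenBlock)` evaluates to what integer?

2

L[TinyStore] = TinyStore + merge(L[FastStore], L[FrozenBlock], [FastStore FrozenBlock])
  take FastStore:  [FastStore SimpleCache SafeCache CachedPool LocalIndex object] + [FrozenBlock FrozenAgent SafeEvent SimpleCache SafeCache CachedPool LocalIndex object] + [FastStore FrozenBlock]
  take FrozenBlock:  [SimpleCache SafeCache CachedPool LocalIndex object] + [FrozenBlock FrozenAgent SafeEvent SimpleCache SafeCache CachedPool LocalIndex object] + [FrozenBlock]
  take FrozenAgent:  [SimpleCache SafeCache CachedPool LocalIndex object] + [FrozenAgent SafeEvent SimpleCache SafeCache CachedPool LocalIndex object]
  take SafeEvent:  [SimpleCache SafeCache CachedPool LocalIndex object] + [SafeEvent SimpleCache SafeCache CachedPool LocalIndex object]
  take SimpleCache:  [SimpleCache SafeCache CachedPool LocalIndex object] + [SimpleCache SafeCache CachedPool LocalIndex object]
  take SafeCache:  [SafeCache CachedPool LocalIndex object] + [SafeCache CachedPool LocalIndex object]
  take CachedPool:  [CachedPool LocalIndex object] + [CachedPool LocalIndex object]
  take LocalIndex:  [LocalIndex object] + [LocalIndex object]
  take object:  [object] + [object]
MRO: TinyStore FastStore FrozenBlock FrozenAgent SafeEvent SimpleCache SafeCache CachedPool LocalIndex object
FrozenBlock sits at index 2.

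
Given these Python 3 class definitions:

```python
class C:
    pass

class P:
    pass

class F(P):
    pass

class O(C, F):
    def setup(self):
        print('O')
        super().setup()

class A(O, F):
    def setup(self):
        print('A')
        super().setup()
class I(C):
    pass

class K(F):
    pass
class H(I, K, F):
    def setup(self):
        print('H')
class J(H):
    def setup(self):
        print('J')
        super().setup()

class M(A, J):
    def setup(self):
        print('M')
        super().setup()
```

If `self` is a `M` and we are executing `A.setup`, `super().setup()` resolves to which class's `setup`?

O

L[M] = M + merge(L[A], L[J], [A J])
  take A:  [A O C F P object] + [J H I C K F P object] + [A J]
  take O:  [O C F P object] + [J H I C K F P object] + [J]
  take J:  [C F P object] + [J H I C K F P object] + [J]
  take H:  [C F P object] + [H I C K F P object]
  take I:  [C F P object] + [I C K F P object]
  take C:  [C F P object] + [C K F P object]
  take K:  [F P object] + [K F P object]
  take F:  [F P object] + [F P object]
  take P:  [P object] + [P object]
  take object:  [object] + [object]
MRO: M A O J H I C K F P object
super() in A.setup on a M instance goes to the class after A in M's MRO: O.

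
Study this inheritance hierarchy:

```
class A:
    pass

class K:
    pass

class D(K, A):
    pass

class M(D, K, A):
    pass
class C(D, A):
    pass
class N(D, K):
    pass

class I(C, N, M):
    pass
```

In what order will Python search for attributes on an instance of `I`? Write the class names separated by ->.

L[I] = I + merge(L[C], L[N], L[M], [C N M])
  take C:  [C D K A object] + [N D K A object] + [M D K A object] + [C N M]
  take N:  [D K A object] + [N D K A object] + [M D K A object] + [N M]
  take M:  [D K A object] + [D K A object] + [M D K A object] + [M]
  take D:  [D K A object] + [D K A object] + [D K A object]
  take K:  [K A object] + [K A object] + [K A object]
  take A:  [A object] + [A object] + [A object]
  take object:  [object] + [object] + [object]

I -> C -> N -> M -> D -> K -> A -> object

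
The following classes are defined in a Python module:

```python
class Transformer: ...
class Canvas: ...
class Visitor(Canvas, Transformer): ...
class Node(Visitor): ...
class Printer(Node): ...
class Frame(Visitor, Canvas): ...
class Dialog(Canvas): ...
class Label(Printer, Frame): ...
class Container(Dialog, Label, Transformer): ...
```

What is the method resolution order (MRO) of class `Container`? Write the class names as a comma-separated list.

Container, Dialog, Label, Printer, Node, Frame, Visitor, Canvas, Transformer, object

L[Container] = Container + merge(L[Dialog], L[Label], L[Transformer], [Dialog Label Transformer])
  take Dialog:  [Dialog Canvas object] + [Label Printer Node Frame Visitor Canvas Transformer object] + [Transformer object] + [Dialog Label Transformer]
  take Label:  [Canvas object] + [Label Printer Node Frame Visitor Canvas Transformer object] + [Transformer object] + [Label Transformer]
  take Printer:  [Canvas object] + [Printer Node Frame Visitor Canvas Transformer object] + [Transformer object] + [Transformer]
  take Node:  [Canvas object] + [Node Frame Visitor Canvas Transformer object] + [Transformer object] + [Transformer]
  take Frame:  [Canvas object] + [Frame Visitor Canvas Transformer object] + [Transformer object] + [Transformer]
  take Visitor:  [Canvas object] + [Visitor Canvas Transformer object] + [Transformer object] + [Transformer]
  take Canvas:  [Canvas object] + [Canvas Transformer object] + [Transformer object] + [Transformer]
  take Transformer:  [object] + [Transformer object] + [Transformer object] + [Transformer]
  take object:  [object] + [object] + [object]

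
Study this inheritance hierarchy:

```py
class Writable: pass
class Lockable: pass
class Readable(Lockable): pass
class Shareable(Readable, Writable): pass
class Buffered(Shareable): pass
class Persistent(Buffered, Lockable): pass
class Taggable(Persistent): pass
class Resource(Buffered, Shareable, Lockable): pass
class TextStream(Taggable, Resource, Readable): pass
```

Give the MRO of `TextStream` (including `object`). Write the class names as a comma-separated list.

TextStream, Taggable, Persistent, Resource, Buffered, Shareable, Readable, Lockable, Writable, object

L[TextStream] = TextStream + merge(L[Taggable], L[Resource], L[Readable], [Taggable Resource Readable])
  take Taggable:  [Taggable Persistent Buffered Shareable Readable Lockable Writable object] + [Resource Buffered Shareable Readable Lockable Writable object] + [Readable Lockable object] + [Taggable Resource Readable]
  take Persistent:  [Persistent Buffered Shareable Readable Lockable Writable object] + [Resource Buffered Shareable Readable Lockable Writable object] + [Readable Lockable object] + [Resource Readable]
  take Resource:  [Buffered Shareable Readable Lockable Writable object] + [Resource Buffered Shareable Readable Lockable Writable object] + [Readable Lockable object] + [Resource Readable]
  take Buffered:  [Buffered Shareable Readable Lockable Writable object] + [Buffered Shareable Readable Lockable Writable object] + [Readable Lockable object] + [Readable]
  take Shareable:  [Shareable Readable Lockable Writable object] + [Shareable Readable Lockable Writable object] + [Readable Lockable object] + [Readable]
  take Readable:  [Readable Lockable Writable object] + [Readable Lockable Writable object] + [Readable Lockable object] + [Readable]
  take Lockable:  [Lockable Writable object] + [Lockable Writable object] + [Lockable object]
  take Writable:  [Writable object] + [Writable object] + [object]
  take object:  [object] + [object] + [object]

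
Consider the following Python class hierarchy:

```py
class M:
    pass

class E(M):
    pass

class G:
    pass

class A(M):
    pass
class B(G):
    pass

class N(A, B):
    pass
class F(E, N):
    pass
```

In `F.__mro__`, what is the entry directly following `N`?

A

L[F] = F + merge(L[E], L[N], [E N])
  take E:  [E M object] + [N A M B G object] + [E N]
  take N:  [M object] + [N A M B G object] + [N]
  take A:  [M object] + [A M B G object]
  take M:  [M object] + [M B G object]
  take B:  [object] + [B G object]
  take G:  [object] + [G object]
  take object:  [object] + [object]
MRO: F E N A M B G object
N is at position 2; next is A.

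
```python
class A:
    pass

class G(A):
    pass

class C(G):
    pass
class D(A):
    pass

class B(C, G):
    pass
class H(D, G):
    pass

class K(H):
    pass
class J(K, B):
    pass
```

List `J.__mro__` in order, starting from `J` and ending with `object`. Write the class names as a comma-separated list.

J, K, H, D, B, C, G, A, object

L[J] = J + merge(L[K], L[B], [K B])
  take K:  [K H D G A object] + [B C G A object] + [K B]
  take H:  [H D G A object] + [B C G A object] + [B]
  take D:  [D G A object] + [B C G A object] + [B]
  take B:  [G A object] + [B C G A object] + [B]
  take C:  [G A object] + [C G A object]
  take G:  [G A object] + [G A object]
  take A:  [A object] + [A object]
  take object:  [object] + [object]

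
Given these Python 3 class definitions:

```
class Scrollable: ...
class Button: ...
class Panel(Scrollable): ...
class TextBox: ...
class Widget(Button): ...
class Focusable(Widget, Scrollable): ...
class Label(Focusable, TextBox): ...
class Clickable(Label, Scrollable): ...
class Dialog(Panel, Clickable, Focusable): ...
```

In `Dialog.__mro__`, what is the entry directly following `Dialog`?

Panel

L[Dialog] = Dialog + merge(L[Panel], L[Clickable], L[Focusable], [Panel Clickable Focusable])
  take Panel:  [Panel Scrollable object] + [Clickable Label Focusable Widget Button Scrollable TextBox object] + [Focusable Widget Button Scrollable object] + [Panel Clickable Focusable]
  take Clickable:  [Scrollable object] + [Clickable Label Focusable Widget Button Scrollable TextBox object] + [Focusable Widget Button Scrollable object] + [Clickable Focusable]
  take Label:  [Scrollable object] + [Label Focusable Widget Button Scrollable TextBox object] + [Focusable Widget Button Scrollable object] + [Focusable]
  take Focusable:  [Scrollable object] + [Focusable Widget Button Scrollable TextBox object] + [Focusable Widget Button Scrollable object] + [Focusable]
  take Widget:  [Scrollable object] + [Widget Button Scrollable TextBox object] + [Widget Button Scrollable object]
  take Button:  [Scrollable object] + [Button Scrollable TextBox object] + [Button Scrollable object]
  take Scrollable:  [Scrollable object] + [Scrollable TextBox object] + [Scrollable object]
  take TextBox:  [object] + [TextBox object] + [object]
  take object:  [object] + [object] + [object]
MRO: Dialog Panel Clickable Label Focusable Widget Button Scrollable TextBox object
Dialog is at position 0; next is Panel.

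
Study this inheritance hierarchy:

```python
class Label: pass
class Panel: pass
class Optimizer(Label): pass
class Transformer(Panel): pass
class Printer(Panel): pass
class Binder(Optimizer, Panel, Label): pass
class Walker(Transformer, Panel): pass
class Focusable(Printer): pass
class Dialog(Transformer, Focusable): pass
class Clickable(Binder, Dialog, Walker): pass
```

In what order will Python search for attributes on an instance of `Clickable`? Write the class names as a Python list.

L[Clickable] = Clickable + merge(L[Binder], L[Dialog], L[Walker], [Binder Dialog Walker])
  take Binder:  [Binder Optimizer Panel Label object] + [Dialog Transformer Focusable Printer Panel object] + [Walker Transformer Panel object] + [Binder Dialog Walker]
  take Optimizer:  [Optimizer Panel Label object] + [Dialog Transformer Focusable Printer Panel object] + [Walker Transformer Panel object] + [Dialog Walker]
  take Dialog:  [Panel Label object] + [Dialog Transformer Focusable Printer Panel object] + [Walker Transformer Panel object] + [Dialog Walker]
  take Walker:  [Panel Label object] + [Transformer Focusable Printer Panel object] + [Walker Transformer Panel object] + [Walker]
  take Transformer:  [Panel Label object] + [Transformer Focusable Printer Panel object] + [Transformer Panel object]
  take Focusable:  [Panel Label object] + [Focusable Printer Panel object] + [Panel object]
  take Printer:  [Panel Label object] + [Printer Panel object] + [Panel object]
  take Panel:  [Panel Label object] + [Panel object] + [Panel object]
  take Label:  [Label object] + [object] + [object]
  take object:  [object] + [object] + [object]

[Clickable, Binder, Optimizer, Dialog, Walker, Transformer, Focusable, Printer, Panel, Label, object]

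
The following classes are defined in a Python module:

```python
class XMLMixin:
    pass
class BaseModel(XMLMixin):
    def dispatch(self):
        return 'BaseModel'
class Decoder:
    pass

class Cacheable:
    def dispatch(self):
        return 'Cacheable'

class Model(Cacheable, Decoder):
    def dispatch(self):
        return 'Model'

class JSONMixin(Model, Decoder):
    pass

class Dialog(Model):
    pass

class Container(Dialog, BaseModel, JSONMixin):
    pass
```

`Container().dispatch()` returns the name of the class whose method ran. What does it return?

BaseModel

L[Container] = Container + merge(L[Dialog], L[BaseModel], L[JSONMixin], [Dialog BaseModel JSONMixin])
  take Dialog:  [Dialog Model Cacheable Decoder object] + [BaseModel XMLMixin object] + [JSONMixin Model Cacheable Decoder object] + [Dialog BaseModel JSONMixin]
  take BaseModel:  [Model Cacheable Decoder object] + [BaseModel XMLMixin object] + [JSONMixin Model Cacheable Decoder object] + [BaseModel JSONMixin]
  take XMLMixin:  [Model Cacheable Decoder object] + [XMLMixin object] + [JSONMixin Model Cacheable Decoder object] + [JSONMixin]
  take JSONMixin:  [Model Cacheable Decoder object] + [object] + [JSONMixin Model Cacheable Decoder object] + [JSONMixin]
  take Model:  [Model Cacheable Decoder object] + [object] + [Model Cacheable Decoder object]
  take Cacheable:  [Cacheable Decoder object] + [object] + [Cacheable Decoder object]
  take Decoder:  [Decoder object] + [object] + [Decoder object]
  take object:  [object] + [object] + [object]
MRO: Container Dialog BaseModel XMLMixin JSONMixin Model Cacheable Decoder object
dispatch is defined in: BaseModel, Cacheable, Model. First along the MRO is BaseModel.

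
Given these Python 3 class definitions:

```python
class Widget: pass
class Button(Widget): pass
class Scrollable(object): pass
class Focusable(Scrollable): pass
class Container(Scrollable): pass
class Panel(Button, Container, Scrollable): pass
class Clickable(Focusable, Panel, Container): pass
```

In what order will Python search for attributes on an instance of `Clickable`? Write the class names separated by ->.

L[Clickable] = Clickable + merge(L[Focusable], L[Panel], L[Container], [Focusable Panel Container])
  take Focusable:  [Focusable Scrollable object] + [Panel Button Widget Container Scrollable object] + [Container Scrollable object] + [Focusable Panel Container]
  take Panel:  [Scrollable object] + [Panel Button Widget Container Scrollable object] + [Container Scrollable object] + [Panel Container]
  take Button:  [Scrollable object] + [Button Widget Container Scrollable object] + [Container Scrollable object] + [Container]
  take Widget:  [Scrollable object] + [Widget Container Scrollable object] + [Container Scrollable object] + [Container]
  take Container:  [Scrollable object] + [Container Scrollable object] + [Container Scrollable object] + [Container]
  take Scrollable:  [Scrollable object] + [Scrollable object] + [Scrollable object]
  take object:  [object] + [object] + [object]

Clickable -> Focusable -> Panel -> Button -> Widget -> Container -> Scrollable -> object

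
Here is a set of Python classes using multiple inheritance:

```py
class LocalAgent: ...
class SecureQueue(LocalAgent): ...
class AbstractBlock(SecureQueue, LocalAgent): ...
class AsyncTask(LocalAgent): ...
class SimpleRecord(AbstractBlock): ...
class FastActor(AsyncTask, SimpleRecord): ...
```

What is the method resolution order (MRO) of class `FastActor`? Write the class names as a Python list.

[FastActor, AsyncTask, SimpleRecord, AbstractBlock, SecureQueue, LocalAgent, object]

L[FastActor] = FastActor + merge(L[AsyncTask], L[SimpleRecord], [AsyncTask SimpleRecord])
  take AsyncTask:  [AsyncTask LocalAgent object] + [SimpleRecord AbstractBlock SecureQueue LocalAgent object] + [AsyncTask SimpleRecord]
  take SimpleRecord:  [LocalAgent object] + [SimpleRecord AbstractBlock SecureQueue LocalAgent object] + [SimpleRecord]
  take AbstractBlock:  [LocalAgent object] + [AbstractBlock SecureQueue LocalAgent object]
  take SecureQueue:  [LocalAgent object] + [SecureQueue LocalAgent object]
  take LocalAgent:  [LocalAgent object] + [LocalAgent object]
  take object:  [object] + [object]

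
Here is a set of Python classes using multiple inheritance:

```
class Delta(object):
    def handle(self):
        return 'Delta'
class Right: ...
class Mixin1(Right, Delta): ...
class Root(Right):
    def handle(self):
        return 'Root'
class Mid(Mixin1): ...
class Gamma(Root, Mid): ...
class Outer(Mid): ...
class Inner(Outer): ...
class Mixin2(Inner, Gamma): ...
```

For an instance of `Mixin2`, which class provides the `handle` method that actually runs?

Root

L[Mixin2] = Mixin2 + merge(L[Inner], L[Gamma], [Inner Gamma])
  take Inner:  [Inner Outer Mid Mixin1 Right Delta object] + [Gamma Root Mid Mixin1 Right Delta object] + [Inner Gamma]
  take Outer:  [Outer Mid Mixin1 Right Delta object] + [Gamma Root Mid Mixin1 Right Delta object] + [Gamma]
  take Gamma:  [Mid Mixin1 Right Delta object] + [Gamma Root Mid Mixin1 Right Delta object] + [Gamma]
  take Root:  [Mid Mixin1 Right Delta object] + [Root Mid Mixin1 Right Delta object]
  take Mid:  [Mid Mixin1 Right Delta object] + [Mid Mixin1 Right Delta object]
  take Mixin1:  [Mixin1 Right Delta object] + [Mixin1 Right Delta object]
  take Right:  [Right Delta object] + [Right Delta object]
  take Delta:  [Delta object] + [Delta object]
  take object:  [object] + [object]
MRO: Mixin2 Inner Outer Gamma Root Mid Mixin1 Right Delta object
handle is defined in: Delta, Root. First along the MRO is Root.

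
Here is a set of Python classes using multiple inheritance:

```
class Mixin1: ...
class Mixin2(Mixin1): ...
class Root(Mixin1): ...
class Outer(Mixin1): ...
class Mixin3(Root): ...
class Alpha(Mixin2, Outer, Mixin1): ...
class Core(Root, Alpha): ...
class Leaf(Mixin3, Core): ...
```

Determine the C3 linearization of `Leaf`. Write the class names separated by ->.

Leaf -> Mixin3 -> Core -> Root -> Alpha -> Mixin2 -> Outer -> Mixin1 -> object

L[Leaf] = Leaf + merge(L[Mixin3], L[Core], [Mixin3 Core])
  take Mixin3:  [Mixin3 Root Mixin1 object] + [Core Root Alpha Mixin2 Outer Mixin1 object] + [Mixin3 Core]
  take Core:  [Root Mixin1 object] + [Core Root Alpha Mixin2 Outer Mixin1 object] + [Core]
  take Root:  [Root Mixin1 object] + [Root Alpha Mixin2 Outer Mixin1 object]
  take Alpha:  [Mixin1 object] + [Alpha Mixin2 Outer Mixin1 object]
  take Mixin2:  [Mixin1 object] + [Mixin2 Outer Mixin1 object]
  take Outer:  [Mixin1 object] + [Outer Mixin1 object]
  take Mixin1:  [Mixin1 object] + [Mixin1 object]
  take object:  [object] + [object]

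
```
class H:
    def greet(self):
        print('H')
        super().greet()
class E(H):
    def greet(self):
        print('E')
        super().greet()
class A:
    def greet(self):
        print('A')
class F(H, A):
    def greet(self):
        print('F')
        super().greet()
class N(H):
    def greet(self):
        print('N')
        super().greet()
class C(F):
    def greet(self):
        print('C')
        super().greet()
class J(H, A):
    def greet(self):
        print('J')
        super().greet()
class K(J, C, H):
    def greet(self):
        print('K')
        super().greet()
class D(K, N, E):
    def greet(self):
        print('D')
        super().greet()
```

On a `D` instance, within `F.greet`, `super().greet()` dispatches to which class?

L[D] = D + merge(L[K], L[N], L[E], [K N E])
  take K:  [K J C F H A object] + [N H object] + [E H object] + [K N E]
  take J:  [J C F H A object] + [N H object] + [E H object] + [N E]
  take C:  [C F H A object] + [N H object] + [E H object] + [N E]
  take F:  [F H A object] + [N H object] + [E H object] + [N E]
  take N:  [H A object] + [N H object] + [E H object] + [N E]
  take E:  [H A object] + [H object] + [E H object] + [E]
  take H:  [H A object] + [H object] + [H object]
  take A:  [A object] + [object] + [object]
  take object:  [object] + [object] + [object]
MRO: D K J C F N E H A object
super() in F.greet on a D instance goes to the class after F in D's MRO: N.

N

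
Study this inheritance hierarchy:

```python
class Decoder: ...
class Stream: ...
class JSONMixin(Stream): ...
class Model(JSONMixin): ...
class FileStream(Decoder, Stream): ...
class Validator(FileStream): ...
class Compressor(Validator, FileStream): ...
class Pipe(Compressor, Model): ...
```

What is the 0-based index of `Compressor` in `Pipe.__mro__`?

1

L[Pipe] = Pipe + merge(L[Compressor], L[Model], [Compressor Model])
  take Compressor:  [Compressor Validator FileStream Decoder Stream object] + [Model JSONMixin Stream object] + [Compressor Model]
  take Validator:  [Validator FileStream Decoder Stream object] + [Model JSONMixin Stream object] + [Model]
  take FileStream:  [FileStream Decoder Stream object] + [Model JSONMixin Stream object] + [Model]
  take Decoder:  [Decoder Stream object] + [Model JSONMixin Stream object] + [Model]
  take Model:  [Stream object] + [Model JSONMixin Stream object] + [Model]
  take JSONMixin:  [Stream object] + [JSONMixin Stream object]
  take Stream:  [Stream object] + [Stream object]
  take object:  [object] + [object]
MRO: Pipe Compressor Validator FileStream Decoder Model JSONMixin Stream object
Compressor sits at index 1.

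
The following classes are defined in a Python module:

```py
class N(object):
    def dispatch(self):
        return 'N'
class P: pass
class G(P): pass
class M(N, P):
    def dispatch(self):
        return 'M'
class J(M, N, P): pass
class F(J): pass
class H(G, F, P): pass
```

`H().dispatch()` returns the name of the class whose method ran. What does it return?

L[H] = H + merge(L[G], L[F], L[P], [G F P])
  take G:  [G P object] + [F J M N P object] + [P object] + [G F P]
  take F:  [P object] + [F J M N P object] + [P object] + [F P]
  take J:  [P object] + [J M N P object] + [P object] + [P]
  take M:  [P object] + [M N P object] + [P object] + [P]
  take N:  [P object] + [N P object] + [P object] + [P]
  take P:  [P object] + [P object] + [P object] + [P]
  take object:  [object] + [object] + [object]
MRO: H G F J M N P object
dispatch is defined in: M, N. First along the MRO is M.

M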